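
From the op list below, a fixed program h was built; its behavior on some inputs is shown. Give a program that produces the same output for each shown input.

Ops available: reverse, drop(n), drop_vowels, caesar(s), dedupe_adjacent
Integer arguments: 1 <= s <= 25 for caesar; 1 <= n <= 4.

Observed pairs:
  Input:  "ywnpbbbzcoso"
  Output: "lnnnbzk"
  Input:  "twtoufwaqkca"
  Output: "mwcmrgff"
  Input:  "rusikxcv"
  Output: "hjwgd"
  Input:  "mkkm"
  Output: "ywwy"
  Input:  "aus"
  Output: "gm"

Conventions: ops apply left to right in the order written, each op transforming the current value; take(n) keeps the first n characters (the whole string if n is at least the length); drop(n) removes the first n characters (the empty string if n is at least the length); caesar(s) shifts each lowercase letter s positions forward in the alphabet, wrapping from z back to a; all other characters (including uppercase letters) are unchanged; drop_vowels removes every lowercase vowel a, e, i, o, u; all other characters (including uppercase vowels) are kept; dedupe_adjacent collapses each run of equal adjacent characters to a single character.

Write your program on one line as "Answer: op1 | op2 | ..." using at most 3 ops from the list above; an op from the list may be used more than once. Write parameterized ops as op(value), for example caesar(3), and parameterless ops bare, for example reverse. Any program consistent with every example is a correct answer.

caesar(12) | reverse | drop_vowels

Check, running the answer program on each example:
  "ywnpbbbzcoso" -> "kizbnnnloaea" -> "aeaolnnnbzik" -> "lnnnbzk"
  "twtoufwaqkca" -> "fifagrimcwom" -> "mowcmirgafif" -> "mwcmrgff"
  "rusikxcv" -> "dgeuwjoh" -> "hojwuegd" -> "hjwgd"
  "mkkm" -> "ywwy" -> "ywwy" -> "ywwy"
  "aus" -> "mge" -> "egm" -> "gm"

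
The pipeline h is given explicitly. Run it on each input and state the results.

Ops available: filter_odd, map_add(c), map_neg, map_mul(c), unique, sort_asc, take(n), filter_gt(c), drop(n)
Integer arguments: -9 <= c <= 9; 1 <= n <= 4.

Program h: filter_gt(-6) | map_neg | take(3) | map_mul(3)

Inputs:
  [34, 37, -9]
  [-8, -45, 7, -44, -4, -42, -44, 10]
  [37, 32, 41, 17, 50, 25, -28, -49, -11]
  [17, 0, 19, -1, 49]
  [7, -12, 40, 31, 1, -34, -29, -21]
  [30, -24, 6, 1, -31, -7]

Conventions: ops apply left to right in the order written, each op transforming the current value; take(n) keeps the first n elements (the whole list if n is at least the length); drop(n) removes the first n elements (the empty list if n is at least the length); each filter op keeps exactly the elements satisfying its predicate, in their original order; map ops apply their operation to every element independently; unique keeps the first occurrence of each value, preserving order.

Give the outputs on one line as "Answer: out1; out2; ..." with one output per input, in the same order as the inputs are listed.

Execution, op by op:
  [34, 37, -9] -> [34, 37] -> [-34, -37] -> [-34, -37] -> [-102, -111]
  [-8, -45, 7, -44, -4, -42, -44, 10] -> [7, -4, 10] -> [-7, 4, -10] -> [-7, 4, -10] -> [-21, 12, -30]
  [37, 32, 41, 17, 50, 25, -28, -49, -11] -> [37, 32, 41, 17, 50, 25] -> [-37, -32, -41, -17, -50, -25] -> [-37, -32, -41] -> [-111, -96, -123]
  [17, 0, 19, -1, 49] -> [17, 0, 19, -1, 49] -> [-17, 0, -19, 1, -49] -> [-17, 0, -19] -> [-51, 0, -57]
  [7, -12, 40, 31, 1, -34, -29, -21] -> [7, 40, 31, 1] -> [-7, -40, -31, -1] -> [-7, -40, -31] -> [-21, -120, -93]
  [30, -24, 6, 1, -31, -7] -> [30, 6, 1] -> [-30, -6, -1] -> [-30, -6, -1] -> [-90, -18, -3]

[-102, -111]; [-21, 12, -30]; [-111, -96, -123]; [-51, 0, -57]; [-21, -120, -93]; [-90, -18, -3]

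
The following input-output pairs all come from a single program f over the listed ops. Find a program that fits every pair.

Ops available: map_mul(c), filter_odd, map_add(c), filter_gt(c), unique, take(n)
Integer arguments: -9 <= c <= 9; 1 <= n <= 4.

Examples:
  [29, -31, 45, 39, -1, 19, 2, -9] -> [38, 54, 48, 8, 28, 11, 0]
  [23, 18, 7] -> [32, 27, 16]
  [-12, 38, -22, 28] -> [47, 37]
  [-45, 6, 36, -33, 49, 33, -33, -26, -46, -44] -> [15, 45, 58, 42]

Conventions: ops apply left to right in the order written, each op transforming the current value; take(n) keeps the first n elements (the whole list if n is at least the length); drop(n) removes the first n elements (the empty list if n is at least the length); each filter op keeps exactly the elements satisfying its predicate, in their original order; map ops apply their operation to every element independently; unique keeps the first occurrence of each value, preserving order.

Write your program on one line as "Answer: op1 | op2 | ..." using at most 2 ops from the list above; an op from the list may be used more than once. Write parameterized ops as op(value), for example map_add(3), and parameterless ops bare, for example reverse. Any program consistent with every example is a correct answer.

map_add(9) | filter_gt(-2)

Check, running the answer program on each example:
  [29, -31, 45, 39, -1, 19, 2, -9] -> [38, -22, 54, 48, 8, 28, 11, 0] -> [38, 54, 48, 8, 28, 11, 0]
  [23, 18, 7] -> [32, 27, 16] -> [32, 27, 16]
  [-12, 38, -22, 28] -> [-3, 47, -13, 37] -> [47, 37]
  [-45, 6, 36, -33, 49, 33, -33, -26, -46, -44] -> [-36, 15, 45, -24, 58, 42, -24, -17, -37, -35] -> [15, 45, 58, 42]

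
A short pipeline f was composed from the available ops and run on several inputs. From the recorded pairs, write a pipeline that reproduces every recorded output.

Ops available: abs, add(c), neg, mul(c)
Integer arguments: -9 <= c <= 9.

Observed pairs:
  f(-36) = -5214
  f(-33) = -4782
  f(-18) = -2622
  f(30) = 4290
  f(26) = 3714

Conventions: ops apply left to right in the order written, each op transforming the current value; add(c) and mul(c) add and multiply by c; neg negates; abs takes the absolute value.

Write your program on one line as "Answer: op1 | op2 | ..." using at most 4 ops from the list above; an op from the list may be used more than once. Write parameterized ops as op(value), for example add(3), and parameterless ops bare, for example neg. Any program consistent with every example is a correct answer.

mul(8) | mul(3) | add(-5) | mul(6)

Check, running the answer program on each example:
  -36 -> -288 -> -864 -> -869 -> -5214
  -33 -> -264 -> -792 -> -797 -> -4782
  -18 -> -144 -> -432 -> -437 -> -2622
  30 -> 240 -> 720 -> 715 -> 4290
  26 -> 208 -> 624 -> 619 -> 3714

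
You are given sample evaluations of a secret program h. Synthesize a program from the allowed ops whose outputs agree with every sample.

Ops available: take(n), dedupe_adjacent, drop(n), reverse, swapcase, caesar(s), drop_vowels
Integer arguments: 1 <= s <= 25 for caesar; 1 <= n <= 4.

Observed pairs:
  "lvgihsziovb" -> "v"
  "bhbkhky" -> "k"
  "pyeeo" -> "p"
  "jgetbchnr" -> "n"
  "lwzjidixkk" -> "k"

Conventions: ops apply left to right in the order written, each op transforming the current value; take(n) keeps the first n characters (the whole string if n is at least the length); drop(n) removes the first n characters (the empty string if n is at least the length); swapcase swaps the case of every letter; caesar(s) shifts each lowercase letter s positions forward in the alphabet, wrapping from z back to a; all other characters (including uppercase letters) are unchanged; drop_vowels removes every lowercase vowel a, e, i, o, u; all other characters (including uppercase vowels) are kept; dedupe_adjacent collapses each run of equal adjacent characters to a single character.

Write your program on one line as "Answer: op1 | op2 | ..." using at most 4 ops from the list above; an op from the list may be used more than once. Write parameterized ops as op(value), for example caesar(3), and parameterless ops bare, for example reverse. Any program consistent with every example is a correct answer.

drop_vowels | reverse | take(2) | drop(1)

Check, running the answer program on each example:
  "lvgihsziovb" -> "lvghszvb" -> "bvzshgvl" -> "bv" -> "v"
  "bhbkhky" -> "bhbkhky" -> "ykhkbhb" -> "yk" -> "k"
  "pyeeo" -> "py" -> "yp" -> "yp" -> "p"
  "jgetbchnr" -> "jgtbchnr" -> "rnhcbtgj" -> "rn" -> "n"
  "lwzjidixkk" -> "lwzjdxkk" -> "kkxdjzwl" -> "kk" -> "k"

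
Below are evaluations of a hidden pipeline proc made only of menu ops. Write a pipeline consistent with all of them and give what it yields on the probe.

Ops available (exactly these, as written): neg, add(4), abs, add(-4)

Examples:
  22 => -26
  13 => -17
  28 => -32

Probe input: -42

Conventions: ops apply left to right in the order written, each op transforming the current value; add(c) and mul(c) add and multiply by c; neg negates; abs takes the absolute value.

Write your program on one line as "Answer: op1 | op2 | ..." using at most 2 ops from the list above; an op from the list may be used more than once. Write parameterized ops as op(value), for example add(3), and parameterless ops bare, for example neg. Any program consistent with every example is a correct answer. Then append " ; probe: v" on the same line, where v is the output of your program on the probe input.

add(4) | neg ; probe: 38

Check, running the answer program on each example:
  22 -> 26 -> -26
  13 -> 17 -> -17
  28 -> 32 -> -32
  probe: -42 -> -38 -> 38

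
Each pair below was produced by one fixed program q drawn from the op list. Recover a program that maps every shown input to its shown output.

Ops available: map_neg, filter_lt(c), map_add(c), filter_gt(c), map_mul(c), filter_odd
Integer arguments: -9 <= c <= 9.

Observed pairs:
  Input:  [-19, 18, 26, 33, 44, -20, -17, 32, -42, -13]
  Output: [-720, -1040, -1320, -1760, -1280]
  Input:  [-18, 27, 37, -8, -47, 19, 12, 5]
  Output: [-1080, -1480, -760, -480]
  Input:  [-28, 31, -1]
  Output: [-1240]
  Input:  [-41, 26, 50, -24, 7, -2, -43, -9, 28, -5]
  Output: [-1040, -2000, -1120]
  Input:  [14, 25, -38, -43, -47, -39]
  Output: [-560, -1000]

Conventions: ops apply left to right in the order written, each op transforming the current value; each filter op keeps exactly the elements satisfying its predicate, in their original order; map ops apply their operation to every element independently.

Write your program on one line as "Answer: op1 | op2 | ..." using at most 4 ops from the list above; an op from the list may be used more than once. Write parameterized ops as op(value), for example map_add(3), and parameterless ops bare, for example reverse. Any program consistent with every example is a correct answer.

filter_gt(-4) | filter_gt(7) | map_mul(-5) | map_mul(8)

Check, running the answer program on each example:
  [-19, 18, 26, 33, 44, -20, -17, 32, -42, -13] -> [18, 26, 33, 44, 32] -> [18, 26, 33, 44, 32] -> [-90, -130, -165, -220, -160] -> [-720, -1040, -1320, -1760, -1280]
  [-18, 27, 37, -8, -47, 19, 12, 5] -> [27, 37, 19, 12, 5] -> [27, 37, 19, 12] -> [-135, -185, -95, -60] -> [-1080, -1480, -760, -480]
  [-28, 31, -1] -> [31, -1] -> [31] -> [-155] -> [-1240]
  [-41, 26, 50, -24, 7, -2, -43, -9, 28, -5] -> [26, 50, 7, -2, 28] -> [26, 50, 28] -> [-130, -250, -140] -> [-1040, -2000, -1120]
  [14, 25, -38, -43, -47, -39] -> [14, 25] -> [14, 25] -> [-70, -125] -> [-560, -1000]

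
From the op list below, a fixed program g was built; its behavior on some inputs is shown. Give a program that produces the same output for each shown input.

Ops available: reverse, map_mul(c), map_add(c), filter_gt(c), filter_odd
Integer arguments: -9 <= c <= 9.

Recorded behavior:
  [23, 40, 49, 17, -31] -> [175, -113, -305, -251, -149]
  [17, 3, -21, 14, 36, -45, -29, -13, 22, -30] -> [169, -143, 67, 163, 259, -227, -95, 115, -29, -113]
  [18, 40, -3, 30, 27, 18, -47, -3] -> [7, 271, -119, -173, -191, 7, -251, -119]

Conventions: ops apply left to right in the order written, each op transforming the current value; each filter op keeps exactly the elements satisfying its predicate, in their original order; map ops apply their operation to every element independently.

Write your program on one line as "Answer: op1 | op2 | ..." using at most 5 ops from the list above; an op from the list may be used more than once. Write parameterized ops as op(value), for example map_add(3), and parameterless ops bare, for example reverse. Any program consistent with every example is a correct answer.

map_add(4) | map_add(-2) | map_mul(-6) | map_add(1) | reverse

Check, running the answer program on each example:
  [23, 40, 49, 17, -31] -> [27, 44, 53, 21, -27] -> [25, 42, 51, 19, -29] -> [-150, -252, -306, -114, 174] -> [-149, -251, -305, -113, 175] -> [175, -113, -305, -251, -149]
  [17, 3, -21, 14, 36, -45, -29, -13, 22, -30] -> [21, 7, -17, 18, 40, -41, -25, -9, 26, -26] -> [19, 5, -19, 16, 38, -43, -27, -11, 24, -28] -> [-114, -30, 114, -96, -228, 258, 162, 66, -144, 168] -> [-113, -29, 115, -95, -227, 259, 163, 67, -143, 169] -> [169, -143, 67, 163, 259, -227, -95, 115, -29, -113]
  [18, 40, -3, 30, 27, 18, -47, -3] -> [22, 44, 1, 34, 31, 22, -43, 1] -> [20, 42, -1, 32, 29, 20, -45, -1] -> [-120, -252, 6, -192, -174, -120, 270, 6] -> [-119, -251, 7, -191, -173, -119, 271, 7] -> [7, 271, -119, -173, -191, 7, -251, -119]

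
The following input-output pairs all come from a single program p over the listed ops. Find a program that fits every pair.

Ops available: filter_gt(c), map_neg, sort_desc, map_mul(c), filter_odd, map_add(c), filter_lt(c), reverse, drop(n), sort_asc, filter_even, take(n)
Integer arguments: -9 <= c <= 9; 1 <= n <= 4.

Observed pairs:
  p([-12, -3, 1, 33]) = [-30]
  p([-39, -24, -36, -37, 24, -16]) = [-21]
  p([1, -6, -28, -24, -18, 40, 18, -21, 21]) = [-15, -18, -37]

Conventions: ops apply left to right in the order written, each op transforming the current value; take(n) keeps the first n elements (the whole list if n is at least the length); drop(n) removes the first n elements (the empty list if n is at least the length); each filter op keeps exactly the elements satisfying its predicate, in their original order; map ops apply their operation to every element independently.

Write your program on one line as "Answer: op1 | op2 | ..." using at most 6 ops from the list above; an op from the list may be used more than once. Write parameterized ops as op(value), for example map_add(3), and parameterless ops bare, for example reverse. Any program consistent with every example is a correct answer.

reverse | sort_asc | map_add(-3) | drop(3) | map_neg | filter_lt(-6)

Check, running the answer program on each example:
  [-12, -3, 1, 33] -> [33, 1, -3, -12] -> [-12, -3, 1, 33] -> [-15, -6, -2, 30] -> [30] -> [-30] -> [-30]
  [-39, -24, -36, -37, 24, -16] -> [-16, 24, -37, -36, -24, -39] -> [-39, -37, -36, -24, -16, 24] -> [-42, -40, -39, -27, -19, 21] -> [-27, -19, 21] -> [27, 19, -21] -> [-21]
  [1, -6, -28, -24, -18, 40, 18, -21, 21] -> [21, -21, 18, 40, -18, -24, -28, -6, 1] -> [-28, -24, -21, -18, -6, 1, 18, 21, 40] -> [-31, -27, -24, -21, -9, -2, 15, 18, 37] -> [-21, -9, -2, 15, 18, 37] -> [21, 9, 2, -15, -18, -37] -> [-15, -18, -37]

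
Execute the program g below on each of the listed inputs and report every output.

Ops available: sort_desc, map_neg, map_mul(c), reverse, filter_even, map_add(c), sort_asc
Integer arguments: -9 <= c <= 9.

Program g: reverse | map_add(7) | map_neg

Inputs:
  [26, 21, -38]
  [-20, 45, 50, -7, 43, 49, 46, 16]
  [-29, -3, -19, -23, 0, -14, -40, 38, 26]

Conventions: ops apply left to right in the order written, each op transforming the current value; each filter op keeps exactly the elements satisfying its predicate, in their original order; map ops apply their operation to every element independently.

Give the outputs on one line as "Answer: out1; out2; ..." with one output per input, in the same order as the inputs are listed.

[31, -28, -33]; [-23, -53, -56, -50, 0, -57, -52, 13]; [-33, -45, 33, 7, -7, 16, 12, -4, 22]

Execution, op by op:
  [26, 21, -38] -> [-38, 21, 26] -> [-31, 28, 33] -> [31, -28, -33]
  [-20, 45, 50, -7, 43, 49, 46, 16] -> [16, 46, 49, 43, -7, 50, 45, -20] -> [23, 53, 56, 50, 0, 57, 52, -13] -> [-23, -53, -56, -50, 0, -57, -52, 13]
  [-29, -3, -19, -23, 0, -14, -40, 38, 26] -> [26, 38, -40, -14, 0, -23, -19, -3, -29] -> [33, 45, -33, -7, 7, -16, -12, 4, -22] -> [-33, -45, 33, 7, -7, 16, 12, -4, 22]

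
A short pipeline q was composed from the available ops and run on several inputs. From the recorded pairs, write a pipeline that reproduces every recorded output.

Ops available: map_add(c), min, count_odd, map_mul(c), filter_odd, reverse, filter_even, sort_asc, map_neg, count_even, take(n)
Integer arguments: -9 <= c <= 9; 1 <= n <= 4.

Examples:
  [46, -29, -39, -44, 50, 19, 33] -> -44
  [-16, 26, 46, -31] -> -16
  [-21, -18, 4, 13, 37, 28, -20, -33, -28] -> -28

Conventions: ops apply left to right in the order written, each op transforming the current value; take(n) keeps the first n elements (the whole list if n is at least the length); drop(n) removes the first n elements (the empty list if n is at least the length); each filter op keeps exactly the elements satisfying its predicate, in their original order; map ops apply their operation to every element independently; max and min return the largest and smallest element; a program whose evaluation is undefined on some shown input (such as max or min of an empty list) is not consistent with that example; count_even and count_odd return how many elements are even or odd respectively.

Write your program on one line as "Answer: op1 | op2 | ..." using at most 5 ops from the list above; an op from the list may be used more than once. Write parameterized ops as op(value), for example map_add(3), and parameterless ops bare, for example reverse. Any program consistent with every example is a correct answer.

map_neg | filter_even | map_neg | min

Check, running the answer program on each example:
  [46, -29, -39, -44, 50, 19, 33] -> [-46, 29, 39, 44, -50, -19, -33] -> [-46, 44, -50] -> [46, -44, 50] -> -44
  [-16, 26, 46, -31] -> [16, -26, -46, 31] -> [16, -26, -46] -> [-16, 26, 46] -> -16
  [-21, -18, 4, 13, 37, 28, -20, -33, -28] -> [21, 18, -4, -13, -37, -28, 20, 33, 28] -> [18, -4, -28, 20, 28] -> [-18, 4, 28, -20, -28] -> -28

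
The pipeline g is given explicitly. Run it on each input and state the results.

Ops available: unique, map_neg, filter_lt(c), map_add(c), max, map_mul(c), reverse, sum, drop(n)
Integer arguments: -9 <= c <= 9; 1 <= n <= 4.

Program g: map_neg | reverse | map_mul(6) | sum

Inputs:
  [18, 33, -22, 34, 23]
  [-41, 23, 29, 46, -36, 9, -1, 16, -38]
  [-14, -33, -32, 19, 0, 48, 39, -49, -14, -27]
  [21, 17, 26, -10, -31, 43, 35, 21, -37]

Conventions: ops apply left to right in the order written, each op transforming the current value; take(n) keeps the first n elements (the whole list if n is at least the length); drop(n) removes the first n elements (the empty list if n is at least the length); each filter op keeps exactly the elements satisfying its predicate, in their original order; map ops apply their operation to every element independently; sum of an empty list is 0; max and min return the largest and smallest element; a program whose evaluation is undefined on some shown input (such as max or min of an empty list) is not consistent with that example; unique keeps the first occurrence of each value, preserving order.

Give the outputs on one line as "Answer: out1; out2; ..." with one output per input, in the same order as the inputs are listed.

-516; -42; 378; -510

Execution, op by op:
  [18, 33, -22, 34, 23] -> [-18, -33, 22, -34, -23] -> [-23, -34, 22, -33, -18] -> [-138, -204, 132, -198, -108] -> -516
  [-41, 23, 29, 46, -36, 9, -1, 16, -38] -> [41, -23, -29, -46, 36, -9, 1, -16, 38] -> [38, -16, 1, -9, 36, -46, -29, -23, 41] -> [228, -96, 6, -54, 216, -276, -174, -138, 246] -> -42
  [-14, -33, -32, 19, 0, 48, 39, -49, -14, -27] -> [14, 33, 32, -19, 0, -48, -39, 49, 14, 27] -> [27, 14, 49, -39, -48, 0, -19, 32, 33, 14] -> [162, 84, 294, -234, -288, 0, -114, 192, 198, 84] -> 378
  [21, 17, 26, -10, -31, 43, 35, 21, -37] -> [-21, -17, -26, 10, 31, -43, -35, -21, 37] -> [37, -21, -35, -43, 31, 10, -26, -17, -21] -> [222, -126, -210, -258, 186, 60, -156, -102, -126] -> -510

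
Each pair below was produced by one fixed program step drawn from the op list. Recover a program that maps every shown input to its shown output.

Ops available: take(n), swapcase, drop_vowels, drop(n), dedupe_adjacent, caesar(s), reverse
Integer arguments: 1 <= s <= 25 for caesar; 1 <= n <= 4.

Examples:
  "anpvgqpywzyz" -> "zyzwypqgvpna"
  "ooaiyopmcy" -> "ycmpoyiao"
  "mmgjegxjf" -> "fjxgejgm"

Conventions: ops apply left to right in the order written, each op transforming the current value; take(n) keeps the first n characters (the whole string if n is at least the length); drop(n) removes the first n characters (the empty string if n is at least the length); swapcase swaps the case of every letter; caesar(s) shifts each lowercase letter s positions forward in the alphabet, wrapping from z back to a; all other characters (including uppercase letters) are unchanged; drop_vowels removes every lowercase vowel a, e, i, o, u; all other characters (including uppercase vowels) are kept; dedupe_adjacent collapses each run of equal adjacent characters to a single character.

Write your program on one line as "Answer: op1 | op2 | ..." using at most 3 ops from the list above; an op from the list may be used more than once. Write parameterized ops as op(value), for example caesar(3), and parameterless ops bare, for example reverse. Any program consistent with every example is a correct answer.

reverse | dedupe_adjacent

Check, running the answer program on each example:
  "anpvgqpywzyz" -> "zyzwypqgvpna" -> "zyzwypqgvpna"
  "ooaiyopmcy" -> "ycmpoyiaoo" -> "ycmpoyiao"
  "mmgjegxjf" -> "fjxgejgmm" -> "fjxgejgm"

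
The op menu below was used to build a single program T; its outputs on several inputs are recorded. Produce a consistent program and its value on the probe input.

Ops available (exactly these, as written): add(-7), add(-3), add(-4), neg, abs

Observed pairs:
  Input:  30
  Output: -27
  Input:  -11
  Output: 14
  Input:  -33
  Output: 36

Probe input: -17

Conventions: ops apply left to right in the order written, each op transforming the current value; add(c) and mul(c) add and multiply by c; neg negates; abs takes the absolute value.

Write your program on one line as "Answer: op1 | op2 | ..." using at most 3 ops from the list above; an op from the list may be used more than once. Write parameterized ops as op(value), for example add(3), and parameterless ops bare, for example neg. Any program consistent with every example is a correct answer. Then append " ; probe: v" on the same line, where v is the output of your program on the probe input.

add(-3) | neg ; probe: 20

Check, running the answer program on each example:
  30 -> 27 -> -27
  -11 -> -14 -> 14
  -33 -> -36 -> 36
  probe: -17 -> -20 -> 20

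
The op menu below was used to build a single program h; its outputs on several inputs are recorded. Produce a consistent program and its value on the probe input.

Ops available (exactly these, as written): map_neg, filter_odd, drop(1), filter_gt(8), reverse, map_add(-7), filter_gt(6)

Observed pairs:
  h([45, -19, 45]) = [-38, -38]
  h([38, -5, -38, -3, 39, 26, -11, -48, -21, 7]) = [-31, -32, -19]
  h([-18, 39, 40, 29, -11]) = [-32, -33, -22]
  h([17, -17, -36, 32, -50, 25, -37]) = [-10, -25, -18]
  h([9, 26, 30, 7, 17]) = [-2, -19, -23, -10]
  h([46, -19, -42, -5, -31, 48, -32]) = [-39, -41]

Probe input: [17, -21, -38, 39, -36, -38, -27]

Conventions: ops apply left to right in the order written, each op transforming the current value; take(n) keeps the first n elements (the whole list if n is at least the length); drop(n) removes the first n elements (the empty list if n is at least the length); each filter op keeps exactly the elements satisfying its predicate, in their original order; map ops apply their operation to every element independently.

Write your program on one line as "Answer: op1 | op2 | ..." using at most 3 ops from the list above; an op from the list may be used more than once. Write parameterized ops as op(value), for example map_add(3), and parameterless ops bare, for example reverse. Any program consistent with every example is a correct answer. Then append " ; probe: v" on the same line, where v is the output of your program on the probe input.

filter_gt(8) | map_add(-7) | map_neg ; probe: [-10, -32]

Check, running the answer program on each example:
  [45, -19, 45] -> [45, 45] -> [38, 38] -> [-38, -38]
  [38, -5, -38, -3, 39, 26, -11, -48, -21, 7] -> [38, 39, 26] -> [31, 32, 19] -> [-31, -32, -19]
  [-18, 39, 40, 29, -11] -> [39, 40, 29] -> [32, 33, 22] -> [-32, -33, -22]
  [17, -17, -36, 32, -50, 25, -37] -> [17, 32, 25] -> [10, 25, 18] -> [-10, -25, -18]
  [9, 26, 30, 7, 17] -> [9, 26, 30, 17] -> [2, 19, 23, 10] -> [-2, -19, -23, -10]
  [46, -19, -42, -5, -31, 48, -32] -> [46, 48] -> [39, 41] -> [-39, -41]
  probe: [17, -21, -38, 39, -36, -38, -27] -> [17, 39] -> [10, 32] -> [-10, -32]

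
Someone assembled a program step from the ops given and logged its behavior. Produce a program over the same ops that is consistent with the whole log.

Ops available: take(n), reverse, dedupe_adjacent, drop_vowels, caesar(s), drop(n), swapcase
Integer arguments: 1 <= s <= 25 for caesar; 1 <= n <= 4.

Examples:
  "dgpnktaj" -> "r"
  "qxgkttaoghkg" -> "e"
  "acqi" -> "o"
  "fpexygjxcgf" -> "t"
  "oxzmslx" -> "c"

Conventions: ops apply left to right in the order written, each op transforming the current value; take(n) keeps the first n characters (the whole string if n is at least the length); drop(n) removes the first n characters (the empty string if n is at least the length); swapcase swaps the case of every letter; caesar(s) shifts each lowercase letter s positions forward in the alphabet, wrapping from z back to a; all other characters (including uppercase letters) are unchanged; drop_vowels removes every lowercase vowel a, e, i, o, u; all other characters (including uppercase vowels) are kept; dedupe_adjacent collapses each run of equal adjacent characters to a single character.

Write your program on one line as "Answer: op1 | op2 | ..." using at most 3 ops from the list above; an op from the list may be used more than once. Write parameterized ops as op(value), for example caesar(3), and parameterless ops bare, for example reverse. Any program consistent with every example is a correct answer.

take(1) | caesar(14)

Check, running the answer program on each example:
  "dgpnktaj" -> "d" -> "r"
  "qxgkttaoghkg" -> "q" -> "e"
  "acqi" -> "a" -> "o"
  "fpexygjxcgf" -> "f" -> "t"
  "oxzmslx" -> "o" -> "c"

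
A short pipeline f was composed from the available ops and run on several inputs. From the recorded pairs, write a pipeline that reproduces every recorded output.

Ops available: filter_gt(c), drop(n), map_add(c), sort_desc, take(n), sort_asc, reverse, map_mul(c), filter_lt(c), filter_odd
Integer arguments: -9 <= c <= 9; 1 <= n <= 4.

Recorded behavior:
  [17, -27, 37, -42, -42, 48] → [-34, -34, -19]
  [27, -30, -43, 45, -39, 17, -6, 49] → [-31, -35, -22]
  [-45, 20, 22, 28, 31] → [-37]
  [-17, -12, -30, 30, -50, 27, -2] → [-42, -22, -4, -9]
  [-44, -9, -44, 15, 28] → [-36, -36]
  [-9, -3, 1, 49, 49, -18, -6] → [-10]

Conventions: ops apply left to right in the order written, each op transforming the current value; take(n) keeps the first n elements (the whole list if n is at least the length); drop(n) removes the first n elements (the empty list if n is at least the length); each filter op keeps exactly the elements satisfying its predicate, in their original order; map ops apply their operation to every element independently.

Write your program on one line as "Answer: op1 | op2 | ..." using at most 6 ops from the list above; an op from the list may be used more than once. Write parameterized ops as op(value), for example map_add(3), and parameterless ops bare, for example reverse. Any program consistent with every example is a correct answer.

map_add(4) | map_add(5) | reverse | map_add(-1) | filter_lt(-3)

Check, running the answer program on each example:
  [17, -27, 37, -42, -42, 48] -> [21, -23, 41, -38, -38, 52] -> [26, -18, 46, -33, -33, 57] -> [57, -33, -33, 46, -18, 26] -> [56, -34, -34, 45, -19, 25] -> [-34, -34, -19]
  [27, -30, -43, 45, -39, 17, -6, 49] -> [31, -26, -39, 49, -35, 21, -2, 53] -> [36, -21, -34, 54, -30, 26, 3, 58] -> [58, 3, 26, -30, 54, -34, -21, 36] -> [57, 2, 25, -31, 53, -35, -22, 35] -> [-31, -35, -22]
  [-45, 20, 22, 28, 31] -> [-41, 24, 26, 32, 35] -> [-36, 29, 31, 37, 40] -> [40, 37, 31, 29, -36] -> [39, 36, 30, 28, -37] -> [-37]
  [-17, -12, -30, 30, -50, 27, -2] -> [-13, -8, -26, 34, -46, 31, 2] -> [-8, -3, -21, 39, -41, 36, 7] -> [7, 36, -41, 39, -21, -3, -8] -> [6, 35, -42, 38, -22, -4, -9] -> [-42, -22, -4, -9]
  [-44, -9, -44, 15, 28] -> [-40, -5, -40, 19, 32] -> [-35, 0, -35, 24, 37] -> [37, 24, -35, 0, -35] -> [36, 23, -36, -1, -36] -> [-36, -36]
  [-9, -3, 1, 49, 49, -18, -6] -> [-5, 1, 5, 53, 53, -14, -2] -> [0, 6, 10, 58, 58, -9, 3] -> [3, -9, 58, 58, 10, 6, 0] -> [2, -10, 57, 57, 9, 5, -1] -> [-10]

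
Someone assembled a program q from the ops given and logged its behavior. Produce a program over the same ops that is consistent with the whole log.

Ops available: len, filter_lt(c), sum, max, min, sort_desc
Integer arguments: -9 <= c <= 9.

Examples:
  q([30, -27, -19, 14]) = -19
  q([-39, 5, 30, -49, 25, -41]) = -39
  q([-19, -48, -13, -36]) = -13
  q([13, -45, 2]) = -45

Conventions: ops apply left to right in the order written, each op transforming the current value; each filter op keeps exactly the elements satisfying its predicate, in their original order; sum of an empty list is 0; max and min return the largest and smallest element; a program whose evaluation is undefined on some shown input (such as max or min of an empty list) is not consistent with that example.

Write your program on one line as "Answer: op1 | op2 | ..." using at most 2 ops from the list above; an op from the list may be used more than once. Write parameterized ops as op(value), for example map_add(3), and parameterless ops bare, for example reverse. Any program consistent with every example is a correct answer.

filter_lt(0) | max

Check, running the answer program on each example:
  [30, -27, -19, 14] -> [-27, -19] -> -19
  [-39, 5, 30, -49, 25, -41] -> [-39, -49, -41] -> -39
  [-19, -48, -13, -36] -> [-19, -48, -13, -36] -> -13
  [13, -45, 2] -> [-45] -> -45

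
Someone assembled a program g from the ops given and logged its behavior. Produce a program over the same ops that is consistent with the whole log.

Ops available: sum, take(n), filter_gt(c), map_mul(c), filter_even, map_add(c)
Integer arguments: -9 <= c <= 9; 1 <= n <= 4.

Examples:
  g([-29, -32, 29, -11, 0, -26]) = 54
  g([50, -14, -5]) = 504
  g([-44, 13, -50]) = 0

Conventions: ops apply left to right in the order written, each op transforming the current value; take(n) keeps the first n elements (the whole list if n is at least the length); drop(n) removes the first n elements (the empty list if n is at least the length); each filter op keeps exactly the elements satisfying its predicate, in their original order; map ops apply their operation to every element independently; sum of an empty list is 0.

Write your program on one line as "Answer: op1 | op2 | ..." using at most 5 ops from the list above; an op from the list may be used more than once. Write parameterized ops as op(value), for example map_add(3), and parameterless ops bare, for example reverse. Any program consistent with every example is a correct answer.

filter_gt(-4) | map_add(6) | map_mul(9) | filter_even | sum

Check, running the answer program on each example:
  [-29, -32, 29, -11, 0, -26] -> [29, 0] -> [35, 6] -> [315, 54] -> [54] -> 54
  [50, -14, -5] -> [50] -> [56] -> [504] -> [504] -> 504
  [-44, 13, -50] -> [13] -> [19] -> [171] -> [] -> 0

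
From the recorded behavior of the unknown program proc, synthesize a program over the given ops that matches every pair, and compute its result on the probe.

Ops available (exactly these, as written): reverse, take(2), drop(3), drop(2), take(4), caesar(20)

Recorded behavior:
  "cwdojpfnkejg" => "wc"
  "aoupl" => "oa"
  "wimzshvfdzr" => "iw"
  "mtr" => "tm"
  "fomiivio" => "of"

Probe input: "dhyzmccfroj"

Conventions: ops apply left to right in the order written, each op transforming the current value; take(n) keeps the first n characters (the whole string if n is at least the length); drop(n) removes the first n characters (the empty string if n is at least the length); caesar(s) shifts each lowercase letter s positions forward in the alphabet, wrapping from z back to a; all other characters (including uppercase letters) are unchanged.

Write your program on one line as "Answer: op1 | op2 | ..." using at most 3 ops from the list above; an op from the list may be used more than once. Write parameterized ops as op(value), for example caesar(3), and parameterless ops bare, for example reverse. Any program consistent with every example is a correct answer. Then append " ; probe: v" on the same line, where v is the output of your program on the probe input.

take(2) | reverse ; probe: "hd"

Check, running the answer program on each example:
  "cwdojpfnkejg" -> "cw" -> "wc"
  "aoupl" -> "ao" -> "oa"
  "wimzshvfdzr" -> "wi" -> "iw"
  "mtr" -> "mt" -> "tm"
  "fomiivio" -> "fo" -> "of"
  probe: "dhyzmccfroj" -> "dh" -> "hd"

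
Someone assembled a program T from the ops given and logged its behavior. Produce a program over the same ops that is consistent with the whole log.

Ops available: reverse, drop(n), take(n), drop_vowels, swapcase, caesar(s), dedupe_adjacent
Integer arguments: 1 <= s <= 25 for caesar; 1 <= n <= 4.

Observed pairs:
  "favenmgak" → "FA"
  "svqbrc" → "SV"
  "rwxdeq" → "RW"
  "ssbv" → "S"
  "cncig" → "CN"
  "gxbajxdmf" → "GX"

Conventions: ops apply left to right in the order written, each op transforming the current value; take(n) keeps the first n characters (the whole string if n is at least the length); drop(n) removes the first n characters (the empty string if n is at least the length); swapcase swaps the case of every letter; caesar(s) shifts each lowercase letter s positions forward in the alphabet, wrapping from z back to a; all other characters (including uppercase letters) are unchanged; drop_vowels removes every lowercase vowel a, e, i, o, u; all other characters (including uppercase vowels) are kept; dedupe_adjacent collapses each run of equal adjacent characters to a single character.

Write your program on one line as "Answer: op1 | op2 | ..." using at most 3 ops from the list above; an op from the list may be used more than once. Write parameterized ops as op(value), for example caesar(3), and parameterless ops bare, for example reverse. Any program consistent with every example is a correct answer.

take(2) | dedupe_adjacent | swapcase

Check, running the answer program on each example:
  "favenmgak" -> "fa" -> "fa" -> "FA"
  "svqbrc" -> "sv" -> "sv" -> "SV"
  "rwxdeq" -> "rw" -> "rw" -> "RW"
  "ssbv" -> "ss" -> "s" -> "S"
  "cncig" -> "cn" -> "cn" -> "CN"
  "gxbajxdmf" -> "gx" -> "gx" -> "GX"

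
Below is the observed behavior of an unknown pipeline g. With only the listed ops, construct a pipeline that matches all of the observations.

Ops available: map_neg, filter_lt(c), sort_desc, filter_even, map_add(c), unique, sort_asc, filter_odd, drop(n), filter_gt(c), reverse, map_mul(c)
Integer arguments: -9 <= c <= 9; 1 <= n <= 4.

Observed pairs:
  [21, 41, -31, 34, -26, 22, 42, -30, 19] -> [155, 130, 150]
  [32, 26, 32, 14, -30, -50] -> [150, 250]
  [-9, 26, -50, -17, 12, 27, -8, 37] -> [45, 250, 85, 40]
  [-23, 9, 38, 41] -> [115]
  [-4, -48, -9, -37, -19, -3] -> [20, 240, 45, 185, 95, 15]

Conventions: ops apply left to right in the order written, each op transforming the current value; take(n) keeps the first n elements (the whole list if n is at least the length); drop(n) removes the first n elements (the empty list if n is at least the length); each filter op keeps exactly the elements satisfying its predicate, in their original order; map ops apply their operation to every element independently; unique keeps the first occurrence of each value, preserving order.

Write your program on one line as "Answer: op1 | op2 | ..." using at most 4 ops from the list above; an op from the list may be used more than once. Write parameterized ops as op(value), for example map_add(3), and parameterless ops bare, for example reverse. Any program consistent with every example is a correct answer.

map_neg | map_mul(5) | filter_gt(-4)

Check, running the answer program on each example:
  [21, 41, -31, 34, -26, 22, 42, -30, 19] -> [-21, -41, 31, -34, 26, -22, -42, 30, -19] -> [-105, -205, 155, -170, 130, -110, -210, 150, -95] -> [155, 130, 150]
  [32, 26, 32, 14, -30, -50] -> [-32, -26, -32, -14, 30, 50] -> [-160, -130, -160, -70, 150, 250] -> [150, 250]
  [-9, 26, -50, -17, 12, 27, -8, 37] -> [9, -26, 50, 17, -12, -27, 8, -37] -> [45, -130, 250, 85, -60, -135, 40, -185] -> [45, 250, 85, 40]
  [-23, 9, 38, 41] -> [23, -9, -38, -41] -> [115, -45, -190, -205] -> [115]
  [-4, -48, -9, -37, -19, -3] -> [4, 48, 9, 37, 19, 3] -> [20, 240, 45, 185, 95, 15] -> [20, 240, 45, 185, 95, 15]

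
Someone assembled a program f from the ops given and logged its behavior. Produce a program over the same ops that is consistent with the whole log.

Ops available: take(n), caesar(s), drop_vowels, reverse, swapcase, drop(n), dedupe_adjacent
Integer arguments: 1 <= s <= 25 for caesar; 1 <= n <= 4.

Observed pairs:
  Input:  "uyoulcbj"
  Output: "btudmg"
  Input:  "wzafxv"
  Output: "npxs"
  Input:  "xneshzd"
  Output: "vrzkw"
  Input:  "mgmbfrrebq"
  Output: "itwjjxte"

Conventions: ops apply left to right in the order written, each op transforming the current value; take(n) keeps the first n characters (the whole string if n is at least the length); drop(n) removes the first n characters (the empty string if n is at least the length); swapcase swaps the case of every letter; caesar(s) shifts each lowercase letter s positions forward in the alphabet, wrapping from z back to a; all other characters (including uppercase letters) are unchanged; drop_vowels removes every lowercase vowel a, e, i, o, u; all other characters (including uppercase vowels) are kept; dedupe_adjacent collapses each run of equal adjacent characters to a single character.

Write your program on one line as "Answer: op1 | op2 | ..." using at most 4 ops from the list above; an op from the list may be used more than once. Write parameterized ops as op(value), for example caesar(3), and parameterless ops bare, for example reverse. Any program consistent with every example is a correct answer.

caesar(18) | drop(2) | reverse

Check, running the answer program on each example:
  "uyoulcbj" -> "mqgmdutb" -> "gmdutb" -> "btudmg"
  "wzafxv" -> "orsxpn" -> "sxpn" -> "npxs"
  "xneshzd" -> "pfwkzrv" -> "wkzrv" -> "vrzkw"
  "mgmbfrrebq" -> "eyetxjjwti" -> "etxjjwti" -> "itwjjxte"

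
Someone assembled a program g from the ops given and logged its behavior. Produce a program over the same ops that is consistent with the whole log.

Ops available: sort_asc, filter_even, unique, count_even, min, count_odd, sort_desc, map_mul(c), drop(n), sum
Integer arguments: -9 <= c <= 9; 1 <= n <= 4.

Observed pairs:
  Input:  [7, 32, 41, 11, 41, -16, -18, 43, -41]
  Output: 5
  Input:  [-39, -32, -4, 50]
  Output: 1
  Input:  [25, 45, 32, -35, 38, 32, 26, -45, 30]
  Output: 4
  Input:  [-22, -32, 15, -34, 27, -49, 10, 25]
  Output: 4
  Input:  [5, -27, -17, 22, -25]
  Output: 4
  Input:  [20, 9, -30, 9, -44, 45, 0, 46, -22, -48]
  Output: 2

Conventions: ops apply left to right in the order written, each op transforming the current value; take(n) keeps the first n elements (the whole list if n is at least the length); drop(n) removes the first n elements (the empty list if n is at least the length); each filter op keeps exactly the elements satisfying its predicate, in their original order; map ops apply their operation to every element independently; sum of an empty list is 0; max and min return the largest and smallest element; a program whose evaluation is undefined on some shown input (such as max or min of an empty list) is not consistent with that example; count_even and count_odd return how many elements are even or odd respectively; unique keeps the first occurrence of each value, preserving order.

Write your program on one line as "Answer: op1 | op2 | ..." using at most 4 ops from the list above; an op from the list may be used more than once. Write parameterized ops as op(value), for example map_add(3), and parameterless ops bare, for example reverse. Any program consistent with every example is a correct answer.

unique | sort_desc | count_odd

Check, running the answer program on each example:
  [7, 32, 41, 11, 41, -16, -18, 43, -41] -> [7, 32, 41, 11, -16, -18, 43, -41] -> [43, 41, 32, 11, 7, -16, -18, -41] -> 5
  [-39, -32, -4, 50] -> [-39, -32, -4, 50] -> [50, -4, -32, -39] -> 1
  [25, 45, 32, -35, 38, 32, 26, -45, 30] -> [25, 45, 32, -35, 38, 26, -45, 30] -> [45, 38, 32, 30, 26, 25, -35, -45] -> 4
  [-22, -32, 15, -34, 27, -49, 10, 25] -> [-22, -32, 15, -34, 27, -49, 10, 25] -> [27, 25, 15, 10, -22, -32, -34, -49] -> 4
  [5, -27, -17, 22, -25] -> [5, -27, -17, 22, -25] -> [22, 5, -17, -25, -27] -> 4
  [20, 9, -30, 9, -44, 45, 0, 46, -22, -48] -> [20, 9, -30, -44, 45, 0, 46, -22, -48] -> [46, 45, 20, 9, 0, -22, -30, -44, -48] -> 2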